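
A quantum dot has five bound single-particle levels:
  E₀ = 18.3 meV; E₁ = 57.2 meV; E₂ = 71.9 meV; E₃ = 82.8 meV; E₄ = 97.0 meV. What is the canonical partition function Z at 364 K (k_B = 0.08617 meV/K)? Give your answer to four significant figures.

k_BT = 0.08617 × 364 K = 31.3659 meV.
Eᵢ/kT = 0.583436, 1.82364, 2.29230, 2.63981, 3.09253.
Z = Σ e^(−Eᵢ/kT) = e^(−0.583436) + e^(−1.82364) + e^(−2.29230) + e^(−2.63981) + e^(−3.09253) = 0.557978 + 0.161437 + 0.101034 + 0.0713748 + 0.0453870 = 0.937211.

Z = 0.9372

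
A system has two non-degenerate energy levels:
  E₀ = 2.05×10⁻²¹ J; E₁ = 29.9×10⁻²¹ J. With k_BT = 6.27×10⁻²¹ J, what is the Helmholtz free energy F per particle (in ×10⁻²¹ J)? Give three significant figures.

Eᵢ/kT = 0.32695, 4.7687.
Z = Σ e^(−Eᵢ/kT) = e^(−0.32695) + e^(−4.7687) = 0.72112 + 0.0084914 = 0.72961.
F = −kT ln Z = −6.27 × ln(0.72961) = −6.27 × -0.31525 = 1.98 ×10⁻²¹ J.

1.98 ×10⁻²¹ J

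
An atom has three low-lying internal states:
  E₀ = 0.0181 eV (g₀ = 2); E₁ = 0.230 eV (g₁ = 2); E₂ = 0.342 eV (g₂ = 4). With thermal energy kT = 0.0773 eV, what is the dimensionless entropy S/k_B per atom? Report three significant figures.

Eᵢ/kT = 0.23415, 2.9754, 4.4243.
Z = Σ gᵢe^(−Eᵢ/kT) = 2·e^(−0.23415) + 2·e^(−2.9754) + 4·e^(−4.4243) = 1.5825 + 0.10205 + 0.047930 = 1.7325.
⟨E⟩ = Σ EᵢPᵢ = 0.039542 eV.
S/k_B = ln Z + ⟨E⟩/kT = ln(1.7325) + 0.039542/0.0773 = 0.54957 + 0.51154 = 1.06.

1.06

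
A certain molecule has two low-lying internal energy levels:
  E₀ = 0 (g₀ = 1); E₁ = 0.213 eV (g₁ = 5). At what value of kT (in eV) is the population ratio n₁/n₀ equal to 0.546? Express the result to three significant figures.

0.0962 eV

n₁/n₀ = (g₁/g₀) exp[−(E₁−E₀)/kT] = 0.546.
⇒ (E₁−E₀)/kT = ln((5/1)/0.546) = ln(9.1575) = 2.2146.
kT = 0.213 eV / 2.2146 = 0.0962 eV.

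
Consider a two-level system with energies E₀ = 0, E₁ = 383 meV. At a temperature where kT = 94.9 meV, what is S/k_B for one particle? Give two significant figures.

0.088

Eᵢ/kT = 0, 4.036.
Z = Σ e^(−Eᵢ/kT) = e^(−0) + e^(−4.036) = 1.000 + 0.01767 = 1.018.
⟨E⟩ = Σ EᵢPᵢ = 6.648 meV.
S/k_B = ln Z + ⟨E⟩/kT = ln(1.018) + 6.648/94.9 = 0.01784 + 0.07005 = 0.088.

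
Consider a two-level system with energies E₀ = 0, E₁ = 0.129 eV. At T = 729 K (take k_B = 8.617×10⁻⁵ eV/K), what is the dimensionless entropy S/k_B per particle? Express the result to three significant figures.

k_BT = 8.617×10⁻⁵ × 729 K = 0.062818 eV.
Eᵢ/kT = 0, 2.0536.
Z = Σ e^(−Eᵢ/kT) = e^(−0) + e^(−2.0536) = 1.0000 + 0.12827 = 1.1283.
⟨E⟩ = Σ EᵢPᵢ = 0.014665 eV.
S/k_B = ln Z + ⟨E⟩/kT = ln(1.1283) + 0.014665/0.062818 = 0.12071 + 0.23345 = 0.354.

0.354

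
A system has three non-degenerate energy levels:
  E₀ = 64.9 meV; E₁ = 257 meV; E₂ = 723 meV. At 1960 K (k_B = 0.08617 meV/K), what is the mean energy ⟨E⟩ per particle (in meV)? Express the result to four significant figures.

k_BT = 0.08617 × 1960 K = 168.893 meV.
Eᵢ/kT = 0.384267, 1.52167, 4.28082.
Z = Σ e^(−Eᵢ/kT) = e^(−0.384267) + e^(−1.52167) + e^(−4.28082) = 0.680950 + 0.218347 + 0.0138313 = 0.913128.
⟨E⟩ = Σ Eᵢ e^(−Eᵢ/kT) / Z = (64.9·0.680950 + 257·0.218347 + 723·0.0138313) / 0.913128 = 120.8 meV.

120.8 meV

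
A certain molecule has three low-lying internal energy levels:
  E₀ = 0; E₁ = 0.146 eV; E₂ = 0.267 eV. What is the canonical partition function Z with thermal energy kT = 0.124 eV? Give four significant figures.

Z = 1.424

Eᵢ/kT = 0, 1.17742, 2.15323.
Z = Σ e^(−Eᵢ/kT) = e^(−0) + e^(−1.17742) + e^(−2.15323) = 1.00000 + 0.308073 + 0.116109 = 1.42418.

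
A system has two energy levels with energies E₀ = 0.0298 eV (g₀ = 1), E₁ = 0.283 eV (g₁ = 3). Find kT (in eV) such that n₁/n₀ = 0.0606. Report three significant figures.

0.0649 eV

n₁/n₀ = (g₁/g₀) exp[−(E₁−E₀)/kT] = 0.0606.
⇒ (E₁−E₀)/kT = ln((3/1)/0.0606) = ln(49.505) = 3.9021.
kT = 0.2532 eV / 3.9021 = 0.0649 eV.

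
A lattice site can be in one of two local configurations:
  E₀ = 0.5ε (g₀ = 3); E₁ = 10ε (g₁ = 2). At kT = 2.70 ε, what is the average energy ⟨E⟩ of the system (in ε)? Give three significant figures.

0.684 ε

Eᵢ/kT = 0.18519, 3.7037.
Z = Σ gᵢe^(−Eᵢ/kT) = 3·e^(−0.18519) + 2·e^(−3.7037) = 2.4928 + 0.049264 = 2.5421.
⟨E⟩ = Σ Eᵢ gᵢe^(−Eᵢ/kT) / Z = (0.5·2.4928 + 10·0.049264) / 2.5421 = 0.684 ε.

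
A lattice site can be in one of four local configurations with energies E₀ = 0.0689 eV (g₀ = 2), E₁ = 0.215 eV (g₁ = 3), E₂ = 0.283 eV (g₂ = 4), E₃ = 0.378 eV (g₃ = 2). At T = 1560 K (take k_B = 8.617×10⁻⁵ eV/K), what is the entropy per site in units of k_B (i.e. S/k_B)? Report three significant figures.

k_BT = 8.617×10⁻⁵ × 1560 K = 0.13443 eV.
Eᵢ/kT = 0.51253, 1.5993, 2.1052, 2.8119.
Z = Σ gᵢe^(−Eᵢ/kT) = 2·e^(−0.51253) + 3·e^(−1.5993) + 4·e^(−2.1052) + 2·e^(−2.8119) = 1.1980 + 0.60611 + 0.48729 + 0.12018 = 2.4116.
⟨E⟩ = Σ EᵢPᵢ = 0.16428 eV.
S/k_B = ln Z + ⟨E⟩/kT = ln(2.4116) + 0.16428/0.13443 = 0.88029 + 1.2220 = 2.10.

2.10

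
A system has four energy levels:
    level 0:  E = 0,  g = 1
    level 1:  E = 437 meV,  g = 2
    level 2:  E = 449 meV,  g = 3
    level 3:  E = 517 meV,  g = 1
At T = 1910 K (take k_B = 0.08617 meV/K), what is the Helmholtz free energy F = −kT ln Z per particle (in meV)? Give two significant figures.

-53 meV

k_BT = 0.08617 × 1910 K = 164.6 meV.
Eᵢ/kT = 0, 2.655, 2.728, 3.141.
Z = Σ gᵢe^(−Eᵢ/kT) = 1·e^(−0) + 2·e^(−2.655) + 3·e^(−2.728) + 1·e^(−3.141) = 1.000 + 0.1406 + 0.1960 + 0.04324 = 1.380.
F = −kT ln Z = −164.6 × ln(1.380) = −164.6 × 0.3221 = -53 meV.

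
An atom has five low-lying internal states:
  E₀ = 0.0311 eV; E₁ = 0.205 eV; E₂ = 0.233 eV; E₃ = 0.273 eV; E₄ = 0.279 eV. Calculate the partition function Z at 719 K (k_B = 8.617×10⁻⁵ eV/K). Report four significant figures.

k_BT = 8.617×10⁻⁵ × 719 K = 0.0619562 eV.
Eᵢ/kT = 0.501968, 3.30879, 3.76072, 4.40634, 4.50318.
Z = Σ e^(−Eᵢ/kT) = e^(−0.501968) + e^(−3.30879) + e^(−3.76072) + e^(−4.40634) + e^(−4.50318) = 0.605338 + 0.0365604 + 0.0232670 + 0.0121997 + 0.0110737 = 0.688439.

Z = 0.6884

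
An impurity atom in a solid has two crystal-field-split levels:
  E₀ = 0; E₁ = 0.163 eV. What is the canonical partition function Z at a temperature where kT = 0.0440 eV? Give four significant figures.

Z = 1.025

Eᵢ/kT = 0, 3.70455.
Z = Σ e^(−Eᵢ/kT) = e^(−0) + e^(−3.70455) = 1.00000 + 0.0246113 = 1.02461.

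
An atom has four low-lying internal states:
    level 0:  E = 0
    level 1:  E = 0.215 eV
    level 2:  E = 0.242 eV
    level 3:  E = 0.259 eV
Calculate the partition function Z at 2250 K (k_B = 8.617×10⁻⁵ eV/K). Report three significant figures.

k_BT = 8.617×10⁻⁵ × 2250 K = 0.19388 eV.
Eᵢ/kT = 0, 1.1089, 1.2482, 1.3359.
Z = Σ e^(−Eᵢ/kT) = e^(−0) + e^(−1.1089) + e^(−1.2482) + e^(−1.3359) = 1.0000 + 0.32992 + 0.28702 + 0.26292 = 1.8799.

Z = 1.88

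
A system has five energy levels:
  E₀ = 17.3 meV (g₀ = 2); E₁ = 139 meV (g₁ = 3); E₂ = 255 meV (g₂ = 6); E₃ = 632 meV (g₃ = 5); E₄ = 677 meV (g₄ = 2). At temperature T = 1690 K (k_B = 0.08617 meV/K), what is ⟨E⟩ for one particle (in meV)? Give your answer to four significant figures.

k_BT = 0.08617 × 1690 K = 145.627 meV.
Eᵢ/kT = 0.118797, 0.954493, 1.75105, 4.33985, 4.64886.
Z = Σ gᵢe^(−Eᵢ/kT) = 2·e^(−0.118797) + 3·e^(−0.954493) + 6·e^(−1.75105) + 5·e^(−4.33985) + 2·e^(−4.64886) = 1.77598 + 1.15502 + 1.04155 + 0.0651924 + 0.0191450 = 4.05689.
⟨E⟩ = Σ Eᵢ gᵢe^(−Eᵢ/kT) / Z = (17.3·1.77598 + 139·1.15502 + 255·1.04155 + 632·0.0651924 + 677·0.0191450) / 4.05689 = 126.0 meV.

126.0 meV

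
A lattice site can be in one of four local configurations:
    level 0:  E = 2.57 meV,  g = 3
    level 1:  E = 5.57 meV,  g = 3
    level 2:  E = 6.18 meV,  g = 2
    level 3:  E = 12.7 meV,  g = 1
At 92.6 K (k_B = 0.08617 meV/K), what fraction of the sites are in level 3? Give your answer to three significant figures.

0.0425

k_BT = 0.08617 × 92.6 K = 7.9793 meV.
Eᵢ/kT = 0.32208, 0.69806, 0.77450, 1.5916.
Z = Σ gᵢe^(−Eᵢ/kT) = 3·e^(−0.32208) + 3·e^(−0.69806) + 2·e^(−0.77450) + 1·e^(−1.5916) = 2.1739 + 1.4926 + 0.92187 + 0.20360 = 4.7920.
P₃ = g₃ e^(−E₃/kT) / Z = 0.20360/4.7920 = 0.0425.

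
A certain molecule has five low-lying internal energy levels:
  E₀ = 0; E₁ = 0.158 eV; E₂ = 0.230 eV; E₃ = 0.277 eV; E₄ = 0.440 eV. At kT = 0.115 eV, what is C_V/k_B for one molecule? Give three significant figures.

Eᵢ/kT = 0, 1.3739, 2.0000, 2.4087, 3.8261.
Z = Σ e^(−Eᵢ/kT) = e^(−0) + e^(−1.3739) + e^(−2.0000) + e^(−2.4087) + e^(−3.8261) = 1.0000 + 0.25312 + 0.13534 + 0.089932 + 0.021794 = 1.5002.
⟨E⟩ = 0.070405 eV, ⟨E²⟩ = 0.016397 eV².
C_V/k_B = (⟨E²⟩ − ⟨E⟩²)/(kT)² = (0.016397 − 0.0049569)/0.013225 = 0.865.

0.865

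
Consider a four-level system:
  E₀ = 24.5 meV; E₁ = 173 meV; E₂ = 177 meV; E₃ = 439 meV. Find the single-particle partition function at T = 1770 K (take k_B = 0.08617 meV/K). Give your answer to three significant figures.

k_BT = 0.08617 × 1770 K = 152.52 meV.
Eᵢ/kT = 0.16063, 1.1343, 1.1605, 2.8783.
Z = Σ e^(−Eᵢ/kT) = e^(−0.16063) + e^(−1.1343) + e^(−1.1605) + e^(−2.8783) = 0.85161 + 0.32165 + 0.31333 + 0.056230 = 1.5428.

Z = 1.54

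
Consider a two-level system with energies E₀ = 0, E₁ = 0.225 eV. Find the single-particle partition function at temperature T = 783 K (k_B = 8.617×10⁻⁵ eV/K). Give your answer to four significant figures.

k_BT = 8.617×10⁻⁵ × 783 K = 0.0674711 eV.
Eᵢ/kT = 0, 3.33476.
Z = Σ e^(−Eᵢ/kT) = e^(−0) + e^(−3.33476) = 1.00000 + 0.0356231 = 1.03562.

Z = 1.036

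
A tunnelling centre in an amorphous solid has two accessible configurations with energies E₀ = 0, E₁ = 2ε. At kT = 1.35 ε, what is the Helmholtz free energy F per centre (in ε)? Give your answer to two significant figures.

Eᵢ/kT = 0, 1.481.
Z = Σ e^(−Eᵢ/kT) = e^(−0) + e^(−1.481) = 1.000 + 0.2274 = 1.227.
F = −kT ln Z = −1.35 × ln(1.227) = −1.35 × 0.2046 = -0.28 ε.

-0.28 ε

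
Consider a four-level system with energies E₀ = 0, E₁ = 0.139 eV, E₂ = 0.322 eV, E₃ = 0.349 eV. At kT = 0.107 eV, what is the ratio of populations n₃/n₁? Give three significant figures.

0.140

n₃/n₁ = exp[−(E₃−E₁)/kT] = exp(−(0.210 eV)/(0.107 eV)) = exp(-1.9626) = 0.140.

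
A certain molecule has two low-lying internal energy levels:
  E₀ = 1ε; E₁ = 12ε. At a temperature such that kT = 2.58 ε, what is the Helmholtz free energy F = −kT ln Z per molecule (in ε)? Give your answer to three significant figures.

Eᵢ/kT = 0.38760, 4.6512.
Z = Σ e^(−Eᵢ/kT) = e^(−0.38760) + e^(−4.6512) = 0.67868 + 0.0095501 = 0.68823.
F = −kT ln Z = −2.58 × ln(0.68823) = −2.58 × -0.37363 = 0.964 ε.

0.964 ε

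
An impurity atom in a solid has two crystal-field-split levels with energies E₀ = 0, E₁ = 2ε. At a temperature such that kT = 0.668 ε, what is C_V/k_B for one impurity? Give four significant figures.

0.4072

Eᵢ/kT = 0, 2.99401.
Z = Σ e^(−Eᵢ/kT) = e^(−0) + e^(−2.99401) = 1.00000 + 0.0500862 = 1.05009.
⟨E⟩ = 0.0953941 ε, ⟨E²⟩ = 0.190788 ε².
C_V/k_B = (⟨E²⟩ − ⟨E⟩²)/(kT)² = (0.190788 − 0.00910003)/0.446224 = 0.4072.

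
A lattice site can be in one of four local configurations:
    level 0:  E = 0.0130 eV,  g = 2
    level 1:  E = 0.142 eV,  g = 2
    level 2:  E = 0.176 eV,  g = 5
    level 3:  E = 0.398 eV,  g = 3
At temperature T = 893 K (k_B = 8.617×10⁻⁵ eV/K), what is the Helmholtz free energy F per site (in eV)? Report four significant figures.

k_BT = 8.617×10⁻⁵ × 893 K = 0.0769498 eV.
Eᵢ/kT = 0.168941, 1.84536, 2.28721, 5.17220.
Z = Σ gᵢe^(−Eᵢ/kT) = 2·e^(−0.168941) + 2·e^(−1.84536) + 5·e^(−2.28721) + 3·e^(−5.17220) = 1.68912 + 0.315937 + 0.507747 + 0.0170162 = 2.52982.
F = −kT ln Z = −0.0769498 × ln(2.52982) = −0.0769498 × 0.928148 = -0.07142 eV.

-0.07142 eV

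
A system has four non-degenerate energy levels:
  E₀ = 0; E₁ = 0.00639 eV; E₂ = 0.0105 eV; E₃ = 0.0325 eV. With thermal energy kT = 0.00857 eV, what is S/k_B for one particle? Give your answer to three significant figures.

1.03

Eᵢ/kT = 0, 0.74562, 1.2252, 3.7923.
Z = Σ e^(−Eᵢ/kT) = e^(−0) + e^(−0.74562) + e^(−1.2252) + e^(−3.7923) = 1.0000 + 0.47444 + 0.29370 + 0.022544 = 1.7907.
⟨E⟩ = Σ EᵢPᵢ = 0.0038243 eV.
S/k_B = ln Z + ⟨E⟩/kT = ln(1.7907) + 0.0038243/0.00857 = 0.58261 + 0.44624 = 1.03.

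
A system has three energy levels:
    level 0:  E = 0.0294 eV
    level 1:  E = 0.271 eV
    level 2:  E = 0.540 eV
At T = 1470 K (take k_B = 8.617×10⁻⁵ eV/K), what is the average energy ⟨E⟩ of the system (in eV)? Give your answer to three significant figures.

0.0679 eV

k_BT = 8.617×10⁻⁵ × 1470 K = 0.12667 eV.
Eᵢ/kT = 0.23210, 2.1394, 4.2630.
Z = Σ e^(−Eᵢ/kT) = e^(−0.23210) + e^(−2.1394) + e^(−4.2630) = 0.79287 + 0.11773 + 0.014080 = 0.92468.
⟨E⟩ = Σ Eᵢ e^(−Eᵢ/kT) / Z = (0.0294·0.79287 + 0.271·0.11773 + 0.540·0.014080) / 0.92468 = 0.0679 eV.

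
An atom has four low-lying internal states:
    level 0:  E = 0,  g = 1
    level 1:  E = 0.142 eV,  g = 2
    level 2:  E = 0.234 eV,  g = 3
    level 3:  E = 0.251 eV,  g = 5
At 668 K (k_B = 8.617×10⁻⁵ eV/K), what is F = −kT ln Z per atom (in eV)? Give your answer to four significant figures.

k_BT = 8.617×10⁻⁵ × 668 K = 0.0575616 eV.
Eᵢ/kT = 0, 2.46692, 4.06521, 4.36055.
Z = Σ gᵢe^(−Eᵢ/kT) = 1·e^(−0) + 2·e^(−2.46692) + 3·e^(−4.06521) + 5·e^(−4.36055) = 1.00000 + 0.169692 + 0.0514782 + 0.0638568 = 1.28503.
F = −kT ln Z = −0.0575616 × ln(1.28503) = −0.0575616 × 0.250782 = -0.01444 eV.

-0.01444 eV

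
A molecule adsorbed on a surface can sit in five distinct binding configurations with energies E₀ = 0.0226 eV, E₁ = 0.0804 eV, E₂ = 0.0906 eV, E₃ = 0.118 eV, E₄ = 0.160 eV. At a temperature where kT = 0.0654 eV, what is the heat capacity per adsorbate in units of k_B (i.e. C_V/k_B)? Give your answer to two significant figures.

Eᵢ/kT = 0.3456, 1.229, 1.385, 1.804, 2.446.
Z = Σ e^(−Eᵢ/kT) = e^(−0.3456) + e^(−1.229) + e^(−1.385) + e^(−1.804) + e^(−2.446) = 0.7078 + 0.2926 + 0.2503 + 0.1646 + 0.08664 = 1.502.
⟨E⟩ = 0.06357 eV, ⟨E²⟩ = 0.005870 eV².
C_V/k_B = (⟨E²⟩ − ⟨E⟩²)/(kT)² = (0.005870 − 0.004041)/0.004277 = 0.43.

0.43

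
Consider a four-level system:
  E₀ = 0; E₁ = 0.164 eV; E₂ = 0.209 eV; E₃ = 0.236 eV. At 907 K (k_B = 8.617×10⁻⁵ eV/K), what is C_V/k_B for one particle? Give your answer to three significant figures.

k_BT = 8.617×10⁻⁵ × 907 K = 0.078156 eV.
Eᵢ/kT = 0, 2.0984, 2.6741, 3.0196.
Z = Σ e^(−Eᵢ/kT) = e^(−0) + e^(−2.0984) + e^(−2.6741) + e^(−3.0196) = 1.0000 + 0.12265 + 0.068969 + 0.048821 = 1.2404.
⟨E⟩ = 0.037126 eV, ⟨E²⟩ = 0.0072804 eV².
C_V/k_B = (⟨E²⟩ − ⟨E⟩²)/(kT)² = (0.0072804 − 0.0013783)/0.0061084 = 0.966.

0.966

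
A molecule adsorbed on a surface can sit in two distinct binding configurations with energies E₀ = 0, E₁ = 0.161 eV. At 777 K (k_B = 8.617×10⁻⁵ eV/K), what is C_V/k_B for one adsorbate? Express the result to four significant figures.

k_BT = 8.617×10⁻⁵ × 777 K = 0.0669541 eV.
Eᵢ/kT = 0, 2.40463.
Z = Σ e^(−Eᵢ/kT) = e^(−0) + e^(−2.40463) = 1.00000 + 0.0902989 = 1.09030.
⟨E⟩ = 0.0133341 eV, ⟨E²⟩ = 0.00214678 eV².
C_V/k_B = (⟨E²⟩ − ⟨E⟩²)/(kT)² = (0.00214678 − 0.000177798)/0.00448285 = 0.4392.

0.4392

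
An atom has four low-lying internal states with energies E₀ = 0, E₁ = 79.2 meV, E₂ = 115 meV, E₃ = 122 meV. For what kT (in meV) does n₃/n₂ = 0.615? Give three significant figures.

14.4 meV

n₃/n₂ = exp[−(E₃−E₂)/kT] = 0.615.
⇒ (E₃−E₂)/kT = ln(1/0.615) = ln(1.6260) = 0.48612.
kT = 7 meV / 0.48612 = 14.4 meV.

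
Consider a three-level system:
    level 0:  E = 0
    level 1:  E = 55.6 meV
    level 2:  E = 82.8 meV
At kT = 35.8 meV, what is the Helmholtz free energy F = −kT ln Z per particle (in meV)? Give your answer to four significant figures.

Eᵢ/kT = 0, 1.55307, 2.31285.
Z = Σ e^(−Eᵢ/kT) = e^(−0) + e^(−1.55307) + e^(−2.31285) = 1.00000 + 0.211597 + 0.0989788 = 1.31058.
F = −kT ln Z = −35.8 × ln(1.31058) = −35.8 × 0.270470 = -9.683 meV.

-9.683 meV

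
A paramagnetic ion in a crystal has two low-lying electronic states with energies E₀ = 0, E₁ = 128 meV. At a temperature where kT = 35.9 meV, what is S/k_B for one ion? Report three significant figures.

Eᵢ/kT = 0, 3.5655.
Z = Σ e^(−Eᵢ/kT) = e^(−0) + e^(−3.5655) = 1.0000 + 0.028283 = 1.0283.
⟨E⟩ = Σ EᵢPᵢ = 3.5206 meV.
S/k_B = ln Z + ⟨E⟩/kT = ln(1.0283) + 3.5206/35.9 = 0.027907 + 0.098067 = 0.126.

0.126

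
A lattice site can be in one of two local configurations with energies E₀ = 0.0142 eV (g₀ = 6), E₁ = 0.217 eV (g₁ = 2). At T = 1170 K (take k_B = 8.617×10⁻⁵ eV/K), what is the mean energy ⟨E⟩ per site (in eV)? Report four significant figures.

k_BT = 8.617×10⁻⁵ × 1170 K = 0.100819 eV.
Eᵢ/kT = 0.140846, 2.15237.
Z = Σ gᵢe^(−Eᵢ/kT) = 6·e^(−0.140846) + 2·e^(−2.15237) = 5.21174 + 0.232417 = 5.44416.
⟨E⟩ = Σ Eᵢ gᵢe^(−Eᵢ/kT) / Z = (0.0142·5.21174 + 0.217·0.232417) / 5.44416 = 0.02286 eV.

0.02286 eV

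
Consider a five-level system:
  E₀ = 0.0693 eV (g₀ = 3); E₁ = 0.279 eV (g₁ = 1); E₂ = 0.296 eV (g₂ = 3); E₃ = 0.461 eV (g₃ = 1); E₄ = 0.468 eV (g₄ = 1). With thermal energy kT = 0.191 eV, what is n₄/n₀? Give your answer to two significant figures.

0.041

n₄/n₀ = (g₄/g₀) exp[−(E₄−E₀)/kT] = (1/3) × exp(−(0.3987 eV)/(0.191 eV)) = (1/3) × exp(-2.087) = 0.041.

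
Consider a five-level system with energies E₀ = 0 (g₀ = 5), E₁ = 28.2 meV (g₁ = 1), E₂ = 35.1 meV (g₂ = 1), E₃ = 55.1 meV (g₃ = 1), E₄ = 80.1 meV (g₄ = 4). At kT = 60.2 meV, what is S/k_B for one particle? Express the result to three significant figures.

2.35

Eᵢ/kT = 0, 0.46844, 0.58306, 0.91528, 1.3306.
Z = Σ gᵢe^(−Eᵢ/kT) = 5·e^(−0) + 1·e^(−0.46844) + 1·e^(−0.58306) + 1·e^(−0.91528) + 4·e^(−1.3306) = 5.0000 + 0.62598 + 0.55819 + 0.40040 + 1.0573 = 7.6419.
⟨E⟩ = Σ EᵢPᵢ = 18.843 meV.
S/k_B = ln Z + ⟨E⟩/kT = ln(7.6419) + 18.843/60.2 = 2.0336 + 0.31301 = 2.35.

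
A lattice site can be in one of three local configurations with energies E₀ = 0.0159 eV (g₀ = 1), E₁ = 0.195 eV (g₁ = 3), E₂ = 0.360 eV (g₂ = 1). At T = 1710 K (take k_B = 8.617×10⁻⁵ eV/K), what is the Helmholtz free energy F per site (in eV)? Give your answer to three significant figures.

-0.0852 eV

k_BT = 8.617×10⁻⁵ × 1710 K = 0.14735 eV.
Eᵢ/kT = 0.10791, 1.3234, 2.4432.
Z = Σ gᵢe^(−Eᵢ/kT) = 1·e^(−0.10791) + 3·e^(−1.3234) + 1·e^(−2.4432) = 0.89771 + 0.79869 + 0.086882 = 1.7833.
F = −kT ln Z = −0.14735 × ln(1.7833) = −0.14735 × 0.57847 = -0.0852 eV.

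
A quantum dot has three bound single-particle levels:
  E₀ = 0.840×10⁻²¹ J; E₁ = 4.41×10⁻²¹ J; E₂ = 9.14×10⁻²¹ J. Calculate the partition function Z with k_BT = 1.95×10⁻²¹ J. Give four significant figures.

Eᵢ/kT = 0.430769, 2.26154, 4.68718.
Z = Σ e^(−Eᵢ/kT) = e^(−0.430769) + e^(−2.26154) + e^(−4.68718) = 0.650009 + 0.104190 + 0.00921263 = 0.763412.

Z = 0.7634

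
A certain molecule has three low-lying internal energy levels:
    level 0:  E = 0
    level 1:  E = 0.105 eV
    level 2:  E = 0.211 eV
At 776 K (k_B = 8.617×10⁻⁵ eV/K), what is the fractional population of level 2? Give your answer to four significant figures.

k_BT = 8.617×10⁻⁵ × 776 K = 0.0668679 eV.
Eᵢ/kT = 0, 1.57026, 3.15548.
Z = Σ e^(−Eᵢ/kT) = e^(−0) + e^(−1.57026) + e^(−3.15548) = 1.00000 + 0.207991 + 0.0426179 = 1.25061.
P₂ = e^(−E₂/kT) / Z = 0.0426179/1.25061 = 0.03408.

0.03408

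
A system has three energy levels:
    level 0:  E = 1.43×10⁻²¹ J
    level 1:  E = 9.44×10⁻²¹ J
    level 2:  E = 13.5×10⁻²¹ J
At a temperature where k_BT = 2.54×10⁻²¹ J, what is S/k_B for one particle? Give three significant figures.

Eᵢ/kT = 0.56299, 3.7165, 5.3150.
Z = Σ e^(−Eᵢ/kT) = e^(−0.56299) + e^(−3.7165) + e^(−5.3150) = 0.56950 + 0.024319 + 0.0049173 = 0.59874.
⟨E⟩ = Σ EᵢPᵢ = 1.8545 ×10⁻²¹ J.
S/k_B = ln Z + ⟨E⟩/kT = ln(0.59874) + 1.8545/2.54 = -0.51293 + 0.73012 = 0.217.

0.217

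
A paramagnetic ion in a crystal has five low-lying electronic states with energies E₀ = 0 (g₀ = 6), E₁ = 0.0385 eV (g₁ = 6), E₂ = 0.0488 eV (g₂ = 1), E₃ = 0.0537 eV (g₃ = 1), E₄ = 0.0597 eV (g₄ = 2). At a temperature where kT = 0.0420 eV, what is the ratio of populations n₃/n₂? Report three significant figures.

0.890

n₃/n₂ = (g₃/g₂) exp[−(E₃−E₂)/kT] = (1/1) × exp(−(0.0049 eV)/(0.0420 eV)) = (1/1) × exp(-0.11667) = 0.890.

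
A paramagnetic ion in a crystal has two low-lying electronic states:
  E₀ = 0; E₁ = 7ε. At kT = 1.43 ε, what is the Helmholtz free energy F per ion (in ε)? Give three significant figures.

-0.0107 ε

Eᵢ/kT = 0, 4.8951.
Z = Σ e^(−Eᵢ/kT) = e^(−0) + e^(−4.8951) = 1.0000 + 0.0074832 = 1.0075.
F = −kT ln Z = −1.43 × ln(1.0075) = −1.43 × 0.0074720 = -0.0107 ε.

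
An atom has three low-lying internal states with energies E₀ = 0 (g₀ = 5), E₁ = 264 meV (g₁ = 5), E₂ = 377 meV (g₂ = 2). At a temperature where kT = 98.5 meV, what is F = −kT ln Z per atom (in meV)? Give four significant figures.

Eᵢ/kT = 0, 2.68020, 3.82741.
Z = Σ gᵢe^(−Eᵢ/kT) = 5·e^(−0) + 5·e^(−2.68020) + 2·e^(−3.82741) = 5.00000 + 0.342747 + 0.0435318 = 5.38628.
F = −kT ln Z = −98.5 × ln(5.38628) = −98.5 × 1.68385 = -165.9 meV.

-165.9 meV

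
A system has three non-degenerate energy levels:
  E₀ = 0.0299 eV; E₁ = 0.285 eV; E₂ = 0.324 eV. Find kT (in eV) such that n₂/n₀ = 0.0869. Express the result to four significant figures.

0.1204 eV

n₂/n₀ = exp[−(E₂−E₀)/kT] = 0.0869.
⇒ (E₂−E₀)/kT = ln(1/0.0869) = ln(11.5075) = 2.44300.
kT = 0.2941 eV / 2.44300 = 0.1204 eV.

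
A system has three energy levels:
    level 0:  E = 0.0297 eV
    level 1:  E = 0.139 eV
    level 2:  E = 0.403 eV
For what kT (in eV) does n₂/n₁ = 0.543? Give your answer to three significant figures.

0.432 eV

n₂/n₁ = exp[−(E₂−E₁)/kT] = 0.543.
⇒ (E₂−E₁)/kT = ln(1/0.543) = ln(1.8416) = 0.61063.
kT = 0.264 eV / 0.61063 = 0.432 eV.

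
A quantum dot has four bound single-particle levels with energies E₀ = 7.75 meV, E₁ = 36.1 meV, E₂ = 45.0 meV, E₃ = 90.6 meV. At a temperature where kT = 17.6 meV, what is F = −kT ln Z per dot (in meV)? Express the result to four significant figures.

2.741 meV

Eᵢ/kT = 0.440341, 2.05114, 2.55682, 5.14773.
Z = Σ e^(−Eᵢ/kT) = e^(−0.440341) + e^(−2.05114) + e^(−2.55682) + e^(−5.14773) = 0.643817 + 0.128588 + 0.0775510 + 0.00581258 = 0.855769.
F = −kT ln Z = −17.6 × ln(0.855769) = −17.6 × -0.155755 = 2.741 meV.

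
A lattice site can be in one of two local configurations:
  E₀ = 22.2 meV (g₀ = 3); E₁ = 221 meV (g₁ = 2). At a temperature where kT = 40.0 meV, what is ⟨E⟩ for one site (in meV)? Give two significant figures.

Eᵢ/kT = 0.5550, 5.525.
Z = Σ gᵢe^(−Eᵢ/kT) = 3·e^(−0.5550) + 2·e^(−5.525) = 1.722 + 0.007972 = 1.730.
⟨E⟩ = Σ Eᵢ gᵢe^(−Eᵢ/kT) / Z = (22.2·1.722 + 221·0.007972) / 1.730 = 23 meV.

23 meV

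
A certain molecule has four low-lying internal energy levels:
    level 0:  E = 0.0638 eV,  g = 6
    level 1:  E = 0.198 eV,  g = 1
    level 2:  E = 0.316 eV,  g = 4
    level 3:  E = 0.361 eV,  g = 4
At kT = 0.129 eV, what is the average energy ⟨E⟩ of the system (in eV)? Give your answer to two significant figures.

0.11 eV

Eᵢ/kT = 0.4946, 1.535, 2.450, 2.798.
Z = Σ gᵢe^(−Eᵢ/kT) = 6·e^(−0.4946) + 1·e^(−1.535) + 4·e^(−2.450) + 4·e^(−2.798) = 3.659 + 0.2155 + 0.3452 + 0.2437 = 4.463.
⟨E⟩ = Σ Eᵢ gᵢe^(−Eᵢ/kT) / Z = (0.0638·3.659 + 0.198·0.2155 + 0.316·0.3452 + 0.361·0.2437) / 4.463 = 0.11 eV.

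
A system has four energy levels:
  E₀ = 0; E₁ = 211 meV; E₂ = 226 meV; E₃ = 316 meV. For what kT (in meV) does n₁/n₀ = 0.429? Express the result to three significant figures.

249 meV

n₁/n₀ = exp[−(E₁−E₀)/kT] = 0.429.
⇒ (E₁−E₀)/kT = ln(1/0.429) = ln(2.3310) = 0.84630.
kT = 211 meV / 0.84630 = 249 meV.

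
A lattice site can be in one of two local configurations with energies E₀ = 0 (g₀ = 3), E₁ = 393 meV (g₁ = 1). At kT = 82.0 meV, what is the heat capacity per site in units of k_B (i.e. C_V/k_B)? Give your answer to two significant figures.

Eᵢ/kT = 0, 4.793.
Z = Σ gᵢe^(−Eᵢ/kT) = 3·e^(−0) + 1·e^(−4.793) = 3.000 + 0.008288 = 3.008.
⟨E⟩ = 1.083 meV, ⟨E²⟩ = 425.6 meV².
C_V/k_B = (⟨E²⟩ − ⟨E⟩²)/(kT)² = (425.6 − 1.173)/6724 = 0.063.

0.063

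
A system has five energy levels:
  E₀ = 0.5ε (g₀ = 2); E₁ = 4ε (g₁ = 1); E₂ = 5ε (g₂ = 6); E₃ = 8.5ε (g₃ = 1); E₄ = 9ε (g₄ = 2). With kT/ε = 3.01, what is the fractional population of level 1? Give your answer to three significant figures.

0.0813

Eᵢ/kT = 0.16611, 1.3289, 1.6611, 2.8239, 2.9900.
Z = Σ gᵢe^(−Eᵢ/kT) = 2·e^(−0.16611) + 1·e^(−1.3289) + 6·e^(−1.6611) + 1·e^(−2.8239) + 2·e^(−2.9900) = 1.6939 + 0.26477 + 1.1396 + 0.059374 + 0.10057 = 3.2582.
P₁ = g₁ e^(−E₁/kT) / Z = 0.26477/3.2582 = 0.0813.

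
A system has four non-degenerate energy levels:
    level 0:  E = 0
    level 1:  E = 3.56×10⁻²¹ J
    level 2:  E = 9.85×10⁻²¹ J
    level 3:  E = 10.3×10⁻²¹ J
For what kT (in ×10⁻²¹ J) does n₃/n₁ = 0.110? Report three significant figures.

3.05 ×10⁻²¹ J

n₃/n₁ = exp[−(E₃−E₁)/kT] = 0.110.
⇒ (E₃−E₁)/kT = ln(1/0.110) = ln(9.0909) = 2.2073.
kT = 6.74 ×10⁻²¹ J / 2.2073 = 3.05 ×10⁻²¹ J.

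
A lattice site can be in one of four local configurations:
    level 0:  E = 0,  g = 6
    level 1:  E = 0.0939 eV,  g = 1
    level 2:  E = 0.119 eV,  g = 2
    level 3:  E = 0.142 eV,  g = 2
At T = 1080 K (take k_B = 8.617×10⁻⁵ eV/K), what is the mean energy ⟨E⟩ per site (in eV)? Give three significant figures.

k_BT = 8.617×10⁻⁵ × 1080 K = 0.093064 eV.
Eᵢ/kT = 0, 1.0090, 1.2787, 1.5258.
Z = Σ gᵢe^(−Eᵢ/kT) = 6·e^(−0) + 1·e^(−1.0090) + 2·e^(−1.2787) + 2·e^(−1.5258) = 6.0000 + 0.36458 + 0.55680 + 0.43489 = 7.3563.
⟨E⟩ = Σ Eᵢ gᵢe^(−Eᵢ/kT) / Z = (0·6.0000 + 0.0939·0.36458 + 0.119·0.55680 + 0.142·0.43489) / 7.3563 = 0.0221 eV.

0.0221 eV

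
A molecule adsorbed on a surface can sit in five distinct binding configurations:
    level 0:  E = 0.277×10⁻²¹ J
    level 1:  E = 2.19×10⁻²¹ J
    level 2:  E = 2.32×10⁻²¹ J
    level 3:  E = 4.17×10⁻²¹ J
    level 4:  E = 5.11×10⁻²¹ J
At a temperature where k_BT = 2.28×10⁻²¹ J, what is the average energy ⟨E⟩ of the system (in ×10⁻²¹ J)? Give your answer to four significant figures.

1.653 ×10⁻²¹ J

Eᵢ/kT = 0.121491, 0.960526, 1.01754, 1.82895, 2.24123.
Z = Σ e^(−Eᵢ/kT) = e^(−0.121491) + e^(−0.960526) + e^(−1.01754) + e^(−1.82895) + e^(−2.24123) = 0.885599 + 0.382692 + 0.361483 + 0.160582 + 0.106328 = 1.89668.
⟨E⟩ = Σ Eᵢ e^(−Eᵢ/kT) / Z = (0.277·0.885599 + 2.19·0.382692 + 2.32·0.361483 + 4.17·0.160582 + 5.11·0.106328) / 1.89668 = 1.653 ×10⁻²¹ J.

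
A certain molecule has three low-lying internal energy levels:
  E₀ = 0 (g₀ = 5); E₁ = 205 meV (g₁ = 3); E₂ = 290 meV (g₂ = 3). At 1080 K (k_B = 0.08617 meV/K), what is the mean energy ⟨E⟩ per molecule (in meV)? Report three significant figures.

19.5 meV

k_BT = 0.08617 × 1080 K = 93.064 meV.
Eᵢ/kT = 0, 2.2028, 3.1161.
Z = Σ gᵢe^(−Eᵢ/kT) = 5·e^(−0) + 3·e^(−2.2028) + 3·e^(−3.1161) = 5.0000 + 0.33148 + 0.13299 = 5.4645.
⟨E⟩ = Σ Eᵢ gᵢe^(−Eᵢ/kT) / Z = (0·5.0000 + 205·0.33148 + 290·0.13299) / 5.4645 = 19.5 meV.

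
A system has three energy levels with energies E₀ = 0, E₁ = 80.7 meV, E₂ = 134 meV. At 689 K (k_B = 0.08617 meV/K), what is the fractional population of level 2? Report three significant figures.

k_BT = 0.08617 × 689 K = 59.371 meV.
Eᵢ/kT = 0, 1.3592, 2.2570.
Z = Σ e^(−Eᵢ/kT) = e^(−0) + e^(−1.3592) + e^(−2.2570) = 1.0000 + 0.25687 + 0.10466 = 1.3615.
P₂ = e^(−E₂/kT) / Z = 0.10466/1.3615 = 0.0769.

0.0769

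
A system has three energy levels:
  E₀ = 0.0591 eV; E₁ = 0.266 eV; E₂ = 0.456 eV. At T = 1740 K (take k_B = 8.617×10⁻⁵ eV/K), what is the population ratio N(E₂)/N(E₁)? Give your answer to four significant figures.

k_BT = 8.617×10⁻⁵ × 1740 K = 0.149936 eV.
n₂/n₁ = exp[−(E₂−E₁)/kT] = exp(−(0.190 eV)/(0.149936 eV)) = exp(-1.26721) = 0.2816.

0.2816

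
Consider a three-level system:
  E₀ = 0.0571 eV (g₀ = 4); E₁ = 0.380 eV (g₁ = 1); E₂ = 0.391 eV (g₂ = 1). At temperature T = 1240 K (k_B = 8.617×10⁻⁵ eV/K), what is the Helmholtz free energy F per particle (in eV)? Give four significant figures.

-0.09347 eV

k_BT = 8.617×10⁻⁵ × 1240 K = 0.106851 eV.
Eᵢ/kT = 0.534389, 3.55635, 3.65930.
Z = Σ gᵢe^(−Eᵢ/kT) = 4·e^(−0.534389) + 1·e^(−3.55635) + 1·e^(−3.65930) = 2.34411 + 0.0285428 + 0.0257505 = 2.39840.
F = −kT ln Z = −0.106851 × ln(2.39840) = −0.106851 × 0.874802 = -0.09347 eV.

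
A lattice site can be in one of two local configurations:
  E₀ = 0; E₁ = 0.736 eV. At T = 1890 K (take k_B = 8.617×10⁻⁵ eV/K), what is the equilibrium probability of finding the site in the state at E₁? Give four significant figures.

k_BT = 8.617×10⁻⁵ × 1890 K = 0.162861 eV.
Eᵢ/kT = 0, 4.51919.
Z = Σ e^(−Eᵢ/kT) = e^(−0) + e^(−4.51919) = 1.00000 + 0.0108978 = 1.01090.
P₁ = e^(−E₁/kT) / Z = 0.0108978/1.01090 = 0.01078.

0.01078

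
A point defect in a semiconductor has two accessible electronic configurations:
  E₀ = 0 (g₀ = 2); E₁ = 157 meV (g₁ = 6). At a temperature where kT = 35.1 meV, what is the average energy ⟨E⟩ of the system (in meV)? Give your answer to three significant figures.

5.20 meV

Eᵢ/kT = 0, 4.4729.
Z = Σ gᵢe^(−Eᵢ/kT) = 2·e^(−0) + 6·e^(−4.4729) = 2.0000 + 0.068485 = 2.0685.
⟨E⟩ = Σ Eᵢ gᵢe^(−Eᵢ/kT) / Z = (0·2.0000 + 157·0.068485) / 2.0685 = 5.20 meV.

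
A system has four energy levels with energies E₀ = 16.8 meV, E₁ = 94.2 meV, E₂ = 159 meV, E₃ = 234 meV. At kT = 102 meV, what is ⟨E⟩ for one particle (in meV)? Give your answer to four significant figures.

Eᵢ/kT = 0.164706, 0.923529, 1.55882, 2.29412.
Z = Σ e^(−Eᵢ/kT) = e^(−0.164706) + e^(−0.923529) + e^(−1.55882) + e^(−2.29412) = 0.848143 + 0.397115 + 0.210384 + 0.100850 = 1.55649.
⟨E⟩ = Σ Eᵢ e^(−Eᵢ/kT) / Z = (16.8·0.848143 + 94.2·0.397115 + 159·0.210384 + 234·0.100850) / 1.55649 = 69.84 meV.

69.84 meV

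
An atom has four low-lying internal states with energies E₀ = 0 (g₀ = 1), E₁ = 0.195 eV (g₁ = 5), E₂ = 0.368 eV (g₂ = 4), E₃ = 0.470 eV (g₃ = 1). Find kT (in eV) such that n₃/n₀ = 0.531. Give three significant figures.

n₃/n₀ = (g₃/g₀) exp[−(E₃−E₀)/kT] = 0.531.
⇒ (E₃−E₀)/kT = ln((1/1)/0.531) = ln(1.8832) = 0.63297.
kT = 0.470 eV / 0.63297 = 0.743 eV.

0.743 eV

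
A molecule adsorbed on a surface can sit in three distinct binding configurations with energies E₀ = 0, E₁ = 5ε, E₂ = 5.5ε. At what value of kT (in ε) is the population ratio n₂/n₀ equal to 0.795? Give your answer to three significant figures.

n₂/n₀ = exp[−(E₂−E₀)/kT] = 0.795.
⇒ (E₂−E₀)/kT = ln(1/0.795) = ln(1.2579) = 0.22944.
kT = 5.5ε / 0.22944 = 24.0 ε.

24.0 ε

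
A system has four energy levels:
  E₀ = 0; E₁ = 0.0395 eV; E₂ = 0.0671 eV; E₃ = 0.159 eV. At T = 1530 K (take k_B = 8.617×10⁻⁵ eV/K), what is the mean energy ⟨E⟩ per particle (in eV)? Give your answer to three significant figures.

0.0444 eV

k_BT = 8.617×10⁻⁵ × 1530 K = 0.13184 eV.
Eᵢ/kT = 0, 0.29961, 0.50895, 1.2060.
Z = Σ e^(−Eᵢ/kT) = e^(−0) + e^(−0.29961) + e^(−0.50895) + e^(−1.2060) = 1.0000 + 0.74111 + 0.60113 + 0.29939 = 2.6416.
⟨E⟩ = Σ Eᵢ e^(−Eᵢ/kT) / Z = (0·1.0000 + 0.0395·0.74111 + 0.0671·0.60113 + 0.159·0.29939) / 2.6416 = 0.0444 eV.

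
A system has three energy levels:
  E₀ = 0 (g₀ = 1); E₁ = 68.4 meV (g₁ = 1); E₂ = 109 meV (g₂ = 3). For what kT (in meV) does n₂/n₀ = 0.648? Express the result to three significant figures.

71.1 meV

n₂/n₀ = (g₂/g₀) exp[−(E₂−E₀)/kT] = 0.648.
⇒ (E₂−E₀)/kT = ln((3/1)/0.648) = ln(4.6296) = 1.5325.
kT = 109 meV / 1.5325 = 71.1 meV.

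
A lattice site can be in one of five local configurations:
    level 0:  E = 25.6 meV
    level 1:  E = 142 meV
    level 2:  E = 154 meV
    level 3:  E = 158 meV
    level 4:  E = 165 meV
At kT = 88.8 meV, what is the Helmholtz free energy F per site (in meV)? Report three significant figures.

Eᵢ/kT = 0.28829, 1.5991, 1.7342, 1.7793, 1.8581.
Z = Σ e^(−Eᵢ/kT) = e^(−0.28829) + e^(−1.5991) + e^(−1.7342) + e^(−1.7793) + e^(−1.8581) = 0.74954 + 0.20208 + 0.17654 + 0.16876 + 0.15597 = 1.4529.
F = −kT ln Z = −88.8 × ln(1.4529) = −88.8 × 0.37356 = -33.2 meV.

-33.2 meV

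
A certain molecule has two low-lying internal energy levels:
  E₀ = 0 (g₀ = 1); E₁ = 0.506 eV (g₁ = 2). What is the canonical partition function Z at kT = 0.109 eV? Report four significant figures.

Z = 1.019

Eᵢ/kT = 0, 4.64220.
Z = Σ gᵢe^(−Eᵢ/kT) = 1·e^(−0) + 2·e^(−4.64220) = 1.00000 + 0.0192729 = 1.01927.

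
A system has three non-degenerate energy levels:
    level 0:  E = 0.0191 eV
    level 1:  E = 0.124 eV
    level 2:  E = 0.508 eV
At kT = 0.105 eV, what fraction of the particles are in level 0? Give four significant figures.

Eᵢ/kT = 0.181905, 1.18095, 4.83810.
Z = Σ e^(−Eᵢ/kT) = e^(−0.181905) + e^(−1.18095) + e^(−4.83810) = 0.833681 + 0.306987 + 0.00792209 = 1.14859.
P₀ = e^(−E₀/kT) / Z = 0.833681/1.14859 = 0.7258.

0.7258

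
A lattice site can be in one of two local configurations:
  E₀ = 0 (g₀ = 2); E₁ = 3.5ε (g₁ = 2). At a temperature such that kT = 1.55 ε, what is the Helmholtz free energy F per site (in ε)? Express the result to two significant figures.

-1.2 ε

Eᵢ/kT = 0, 2.258.
Z = Σ gᵢe^(−Eᵢ/kT) = 2·e^(−0) + 2·e^(−2.258) = 2.000 + 0.2091 = 2.209.
F = −kT ln Z = −1.55 × ln(2.209) = −1.55 × 0.7925 = -1.2 ε.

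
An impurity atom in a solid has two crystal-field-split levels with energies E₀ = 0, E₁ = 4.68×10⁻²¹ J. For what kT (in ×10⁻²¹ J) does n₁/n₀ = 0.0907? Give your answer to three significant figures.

1.95 ×10⁻²¹ J

n₁/n₀ = exp[−(E₁−E₀)/kT] = 0.0907.
⇒ (E₁−E₀)/kT = ln(1/0.0907) = ln(11.025) = 2.4002.
kT = 4.68 ×10⁻²¹ J / 2.4002 = 1.95 ×10⁻²¹ J.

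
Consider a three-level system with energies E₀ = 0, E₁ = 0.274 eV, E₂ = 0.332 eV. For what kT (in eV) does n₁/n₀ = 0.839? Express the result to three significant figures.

n₁/n₀ = exp[−(E₁−E₀)/kT] = 0.839.
⇒ (E₁−E₀)/kT = ln(1/0.839) = ln(1.1919) = 0.17555.
kT = 0.274 eV / 0.17555 = 1.56 eV.

1.56 eV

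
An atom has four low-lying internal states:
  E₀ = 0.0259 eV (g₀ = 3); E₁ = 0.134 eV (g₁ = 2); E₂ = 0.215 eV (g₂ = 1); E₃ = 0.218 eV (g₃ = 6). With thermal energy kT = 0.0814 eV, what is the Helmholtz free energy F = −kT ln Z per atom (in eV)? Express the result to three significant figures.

-0.0908 eV

Eᵢ/kT = 0.31818, 1.6462, 2.6413, 2.6781.
Z = Σ gᵢe^(−Eᵢ/kT) = 3·e^(−0.31818) + 2·e^(−1.6462) + 1·e^(−2.6413) + 6·e^(−2.6781) = 2.1824 + 0.38556 + 0.071269 + 0.41216 = 3.0514.
F = −kT ln Z = −0.0814 × ln(3.0514) = −0.0814 × 1.1156 = -0.0908 eV.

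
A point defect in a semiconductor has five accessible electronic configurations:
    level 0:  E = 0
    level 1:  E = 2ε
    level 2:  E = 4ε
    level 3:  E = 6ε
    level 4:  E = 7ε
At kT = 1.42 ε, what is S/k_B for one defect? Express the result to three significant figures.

0.742

Eᵢ/kT = 0, 1.4085, 2.8169, 4.2254, 4.9296.
Z = Σ e^(−Eᵢ/kT) = e^(−0) + e^(−1.4085) + e^(−2.8169) + e^(−4.2254) + e^(−4.9296) = 1.0000 + 0.24451 + 0.059791 + 0.014619 + 0.0072294 = 1.3261.
⟨E⟩ = Σ EᵢPᵢ = 0.65342 ε.
S/k_B = ln Z + ⟨E⟩/kT = ln(1.3261) + 0.65342/1.42 = 0.28224 + 0.46015 = 0.742.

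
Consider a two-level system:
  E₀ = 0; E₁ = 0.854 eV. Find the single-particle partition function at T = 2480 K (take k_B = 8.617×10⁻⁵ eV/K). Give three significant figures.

k_BT = 8.617×10⁻⁵ × 2480 K = 0.21370 eV.
Eᵢ/kT = 0, 3.9963.
Z = Σ e^(−Eᵢ/kT) = e^(−0) + e^(−3.9963) = 1.0000 + 0.018384 = 1.0184.

Z = 1.02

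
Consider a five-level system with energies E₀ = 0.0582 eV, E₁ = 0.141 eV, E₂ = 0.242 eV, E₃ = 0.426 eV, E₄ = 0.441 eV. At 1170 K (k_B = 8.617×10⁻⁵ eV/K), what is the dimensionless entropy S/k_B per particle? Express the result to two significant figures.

1.0

k_BT = 8.617×10⁻⁵ × 1170 K = 0.1008 eV.
Eᵢ/kT = 0.5774, 1.399, 2.401, 4.226, 4.375.
Z = Σ e^(−Eᵢ/kT) = e^(−0.5774) + e^(−1.399) + e^(−2.401) + e^(−4.226) + e^(−4.375) = 0.5614 + 0.2468 + 0.09063 + 0.01461 + 0.01259 = 0.9260.
⟨E⟩ = Σ EᵢPᵢ = 0.1093 eV.
S/k_B = ln Z + ⟨E⟩/kT = ln(0.9260) + 0.1093/0.1008 = -0.07688 + 1.084 = 1.0.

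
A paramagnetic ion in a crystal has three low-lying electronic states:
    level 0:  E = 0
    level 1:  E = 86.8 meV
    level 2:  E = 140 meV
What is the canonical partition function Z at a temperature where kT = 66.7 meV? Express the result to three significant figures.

Z = 1.39

Eᵢ/kT = 0, 1.3013, 2.0990.
Z = Σ e^(−Eᵢ/kT) = e^(−0) + e^(−1.3013) + e^(−2.0990) = 1.0000 + 0.27218 + 0.12258 = 1.3948.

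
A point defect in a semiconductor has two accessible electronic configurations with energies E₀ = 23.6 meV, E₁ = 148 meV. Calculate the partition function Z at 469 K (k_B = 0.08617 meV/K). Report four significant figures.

Z = 0.5834

k_BT = 0.08617 × 469 K = 40.4137 meV.
Eᵢ/kT = 0.583960, 3.66212.
Z = Σ e^(−Eᵢ/kT) = e^(−0.583960) + e^(−3.66212) = 0.557686 + 0.0256780 = 0.583364.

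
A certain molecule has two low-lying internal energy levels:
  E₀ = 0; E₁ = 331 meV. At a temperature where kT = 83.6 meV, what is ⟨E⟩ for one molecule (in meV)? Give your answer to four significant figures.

6.196 meV

Eᵢ/kT = 0, 3.95933.
Z = Σ e^(−Eᵢ/kT) = e^(−0) + e^(−3.95933) = 1.00000 + 0.0190759 = 1.01908.
⟨E⟩ = Σ Eᵢ e^(−Eᵢ/kT) / Z = (0·1.00000 + 331·0.0190759) / 1.01908 = 6.196 meV.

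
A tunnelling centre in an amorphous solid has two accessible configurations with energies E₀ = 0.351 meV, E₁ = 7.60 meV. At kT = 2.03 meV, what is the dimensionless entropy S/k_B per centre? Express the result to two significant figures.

Eᵢ/kT = 0.1729, 3.744.
Z = Σ e^(−Eᵢ/kT) = e^(−0.1729) + e^(−3.744) = 0.8412 + 0.02366 = 0.8649.
⟨E⟩ = Σ EᵢPᵢ = 0.5493 meV.
S/k_B = ln Z + ⟨E⟩/kT = ln(0.8649) + 0.5493/2.03 = -0.1451 + 0.2706 = 0.13.

0.13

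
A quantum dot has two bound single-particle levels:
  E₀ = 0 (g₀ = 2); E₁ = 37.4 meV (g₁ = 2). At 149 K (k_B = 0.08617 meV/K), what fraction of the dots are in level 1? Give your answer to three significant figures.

k_BT = 0.08617 × 149 K = 12.839 meV.
Eᵢ/kT = 0, 2.9130.
Z = Σ gᵢe^(−Eᵢ/kT) = 2·e^(−0) + 2·e^(−2.9130) = 2.0000 + 0.10863 = 2.1086.
P₁ = g₁ e^(−E₁/kT) / Z = 0.10863/2.1086 = 0.0515.

0.0515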